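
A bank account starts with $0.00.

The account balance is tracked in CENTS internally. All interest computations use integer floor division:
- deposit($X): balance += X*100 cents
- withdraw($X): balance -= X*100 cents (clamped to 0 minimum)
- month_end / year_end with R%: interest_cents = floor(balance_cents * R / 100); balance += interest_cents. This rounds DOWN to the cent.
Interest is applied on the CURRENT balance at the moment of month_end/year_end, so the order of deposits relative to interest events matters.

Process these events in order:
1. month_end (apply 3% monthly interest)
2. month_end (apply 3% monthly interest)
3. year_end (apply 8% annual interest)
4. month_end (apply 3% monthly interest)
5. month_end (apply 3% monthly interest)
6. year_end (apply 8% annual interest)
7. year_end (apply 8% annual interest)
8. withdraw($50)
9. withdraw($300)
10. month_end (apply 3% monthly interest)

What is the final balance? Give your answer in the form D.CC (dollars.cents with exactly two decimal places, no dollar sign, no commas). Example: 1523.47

After 1 (month_end (apply 3% monthly interest)): balance=$0.00 total_interest=$0.00
After 2 (month_end (apply 3% monthly interest)): balance=$0.00 total_interest=$0.00
After 3 (year_end (apply 8% annual interest)): balance=$0.00 total_interest=$0.00
After 4 (month_end (apply 3% monthly interest)): balance=$0.00 total_interest=$0.00
After 5 (month_end (apply 3% monthly interest)): balance=$0.00 total_interest=$0.00
After 6 (year_end (apply 8% annual interest)): balance=$0.00 total_interest=$0.00
After 7 (year_end (apply 8% annual interest)): balance=$0.00 total_interest=$0.00
After 8 (withdraw($50)): balance=$0.00 total_interest=$0.00
After 9 (withdraw($300)): balance=$0.00 total_interest=$0.00
After 10 (month_end (apply 3% monthly interest)): balance=$0.00 total_interest=$0.00

Answer: 0.00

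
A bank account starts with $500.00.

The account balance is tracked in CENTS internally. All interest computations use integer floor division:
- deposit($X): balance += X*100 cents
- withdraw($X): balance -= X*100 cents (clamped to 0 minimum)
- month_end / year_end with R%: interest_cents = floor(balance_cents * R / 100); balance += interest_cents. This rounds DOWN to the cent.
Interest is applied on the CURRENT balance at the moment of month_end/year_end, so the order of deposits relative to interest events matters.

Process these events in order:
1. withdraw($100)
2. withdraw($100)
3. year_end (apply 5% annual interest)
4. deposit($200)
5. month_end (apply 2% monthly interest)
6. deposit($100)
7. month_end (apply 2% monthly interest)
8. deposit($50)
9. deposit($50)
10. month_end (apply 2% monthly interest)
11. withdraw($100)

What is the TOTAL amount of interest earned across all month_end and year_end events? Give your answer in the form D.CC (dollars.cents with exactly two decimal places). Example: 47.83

Answer: 52.55

Derivation:
After 1 (withdraw($100)): balance=$400.00 total_interest=$0.00
After 2 (withdraw($100)): balance=$300.00 total_interest=$0.00
After 3 (year_end (apply 5% annual interest)): balance=$315.00 total_interest=$15.00
After 4 (deposit($200)): balance=$515.00 total_interest=$15.00
After 5 (month_end (apply 2% monthly interest)): balance=$525.30 total_interest=$25.30
After 6 (deposit($100)): balance=$625.30 total_interest=$25.30
After 7 (month_end (apply 2% monthly interest)): balance=$637.80 total_interest=$37.80
After 8 (deposit($50)): balance=$687.80 total_interest=$37.80
After 9 (deposit($50)): balance=$737.80 total_interest=$37.80
After 10 (month_end (apply 2% monthly interest)): balance=$752.55 total_interest=$52.55
After 11 (withdraw($100)): balance=$652.55 total_interest=$52.55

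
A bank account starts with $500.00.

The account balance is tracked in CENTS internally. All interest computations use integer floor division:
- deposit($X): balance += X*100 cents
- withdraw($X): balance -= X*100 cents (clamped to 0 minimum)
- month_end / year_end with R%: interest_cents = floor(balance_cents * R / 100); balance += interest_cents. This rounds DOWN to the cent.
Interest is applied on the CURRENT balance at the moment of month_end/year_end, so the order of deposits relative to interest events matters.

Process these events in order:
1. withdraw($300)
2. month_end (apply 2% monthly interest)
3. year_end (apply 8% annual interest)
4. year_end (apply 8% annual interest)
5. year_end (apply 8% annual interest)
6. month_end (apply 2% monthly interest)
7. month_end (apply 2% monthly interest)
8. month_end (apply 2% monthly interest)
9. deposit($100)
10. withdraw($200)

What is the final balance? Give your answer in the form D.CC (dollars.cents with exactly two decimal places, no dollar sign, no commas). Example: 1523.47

Answer: 172.68

Derivation:
After 1 (withdraw($300)): balance=$200.00 total_interest=$0.00
After 2 (month_end (apply 2% monthly interest)): balance=$204.00 total_interest=$4.00
After 3 (year_end (apply 8% annual interest)): balance=$220.32 total_interest=$20.32
After 4 (year_end (apply 8% annual interest)): balance=$237.94 total_interest=$37.94
After 5 (year_end (apply 8% annual interest)): balance=$256.97 total_interest=$56.97
After 6 (month_end (apply 2% monthly interest)): balance=$262.10 total_interest=$62.10
After 7 (month_end (apply 2% monthly interest)): balance=$267.34 total_interest=$67.34
After 8 (month_end (apply 2% monthly interest)): balance=$272.68 total_interest=$72.68
After 9 (deposit($100)): balance=$372.68 total_interest=$72.68
After 10 (withdraw($200)): balance=$172.68 total_interest=$72.68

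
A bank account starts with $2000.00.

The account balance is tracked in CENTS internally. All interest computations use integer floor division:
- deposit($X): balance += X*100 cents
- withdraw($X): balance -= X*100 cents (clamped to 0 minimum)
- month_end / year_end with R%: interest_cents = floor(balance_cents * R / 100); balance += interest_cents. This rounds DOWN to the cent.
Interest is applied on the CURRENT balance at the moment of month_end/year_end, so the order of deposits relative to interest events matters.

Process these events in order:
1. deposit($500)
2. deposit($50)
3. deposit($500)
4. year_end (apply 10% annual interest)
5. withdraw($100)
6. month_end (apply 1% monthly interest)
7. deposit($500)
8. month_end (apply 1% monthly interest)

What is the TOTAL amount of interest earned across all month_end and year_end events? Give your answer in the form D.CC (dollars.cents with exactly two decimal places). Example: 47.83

After 1 (deposit($500)): balance=$2500.00 total_interest=$0.00
After 2 (deposit($50)): balance=$2550.00 total_interest=$0.00
After 3 (deposit($500)): balance=$3050.00 total_interest=$0.00
After 4 (year_end (apply 10% annual interest)): balance=$3355.00 total_interest=$305.00
After 5 (withdraw($100)): balance=$3255.00 total_interest=$305.00
After 6 (month_end (apply 1% monthly interest)): balance=$3287.55 total_interest=$337.55
After 7 (deposit($500)): balance=$3787.55 total_interest=$337.55
After 8 (month_end (apply 1% monthly interest)): balance=$3825.42 total_interest=$375.42

Answer: 375.42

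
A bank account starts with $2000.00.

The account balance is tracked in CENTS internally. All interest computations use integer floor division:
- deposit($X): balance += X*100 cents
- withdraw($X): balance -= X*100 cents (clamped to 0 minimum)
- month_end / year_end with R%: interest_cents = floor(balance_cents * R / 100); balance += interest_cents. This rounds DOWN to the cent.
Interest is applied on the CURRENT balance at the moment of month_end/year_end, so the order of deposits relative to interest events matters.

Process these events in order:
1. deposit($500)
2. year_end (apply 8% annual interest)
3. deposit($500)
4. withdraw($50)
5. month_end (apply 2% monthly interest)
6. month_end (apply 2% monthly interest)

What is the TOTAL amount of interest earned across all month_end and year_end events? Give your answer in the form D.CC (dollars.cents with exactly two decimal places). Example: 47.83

Answer: 327.26

Derivation:
After 1 (deposit($500)): balance=$2500.00 total_interest=$0.00
After 2 (year_end (apply 8% annual interest)): balance=$2700.00 total_interest=$200.00
After 3 (deposit($500)): balance=$3200.00 total_interest=$200.00
After 4 (withdraw($50)): balance=$3150.00 total_interest=$200.00
After 5 (month_end (apply 2% monthly interest)): balance=$3213.00 total_interest=$263.00
After 6 (month_end (apply 2% monthly interest)): balance=$3277.26 total_interest=$327.26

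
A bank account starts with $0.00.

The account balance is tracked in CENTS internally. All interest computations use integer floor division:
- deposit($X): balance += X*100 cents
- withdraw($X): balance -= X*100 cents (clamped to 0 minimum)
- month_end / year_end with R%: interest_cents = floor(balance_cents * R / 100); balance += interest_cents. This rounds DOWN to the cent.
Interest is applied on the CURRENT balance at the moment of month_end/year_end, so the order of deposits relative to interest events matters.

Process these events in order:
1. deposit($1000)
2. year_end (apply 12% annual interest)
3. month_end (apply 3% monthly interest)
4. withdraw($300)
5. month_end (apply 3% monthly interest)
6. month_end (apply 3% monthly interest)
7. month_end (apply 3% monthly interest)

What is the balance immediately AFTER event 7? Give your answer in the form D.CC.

After 1 (deposit($1000)): balance=$1000.00 total_interest=$0.00
After 2 (year_end (apply 12% annual interest)): balance=$1120.00 total_interest=$120.00
After 3 (month_end (apply 3% monthly interest)): balance=$1153.60 total_interest=$153.60
After 4 (withdraw($300)): balance=$853.60 total_interest=$153.60
After 5 (month_end (apply 3% monthly interest)): balance=$879.20 total_interest=$179.20
After 6 (month_end (apply 3% monthly interest)): balance=$905.57 total_interest=$205.57
After 7 (month_end (apply 3% monthly interest)): balance=$932.73 total_interest=$232.73

Answer: 932.73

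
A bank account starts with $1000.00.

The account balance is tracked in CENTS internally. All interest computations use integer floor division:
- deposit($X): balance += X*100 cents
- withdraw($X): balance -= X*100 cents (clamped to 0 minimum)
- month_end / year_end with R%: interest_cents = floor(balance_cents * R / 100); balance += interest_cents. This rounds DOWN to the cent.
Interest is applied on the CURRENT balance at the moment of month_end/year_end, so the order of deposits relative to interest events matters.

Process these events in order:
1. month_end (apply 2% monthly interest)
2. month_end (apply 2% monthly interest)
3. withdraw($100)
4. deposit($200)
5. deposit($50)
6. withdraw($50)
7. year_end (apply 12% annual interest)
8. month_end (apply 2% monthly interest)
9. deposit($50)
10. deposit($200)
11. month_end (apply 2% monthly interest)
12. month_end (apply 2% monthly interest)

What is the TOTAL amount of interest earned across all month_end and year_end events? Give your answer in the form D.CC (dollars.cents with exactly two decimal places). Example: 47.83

After 1 (month_end (apply 2% monthly interest)): balance=$1020.00 total_interest=$20.00
After 2 (month_end (apply 2% monthly interest)): balance=$1040.40 total_interest=$40.40
After 3 (withdraw($100)): balance=$940.40 total_interest=$40.40
After 4 (deposit($200)): balance=$1140.40 total_interest=$40.40
After 5 (deposit($50)): balance=$1190.40 total_interest=$40.40
After 6 (withdraw($50)): balance=$1140.40 total_interest=$40.40
After 7 (year_end (apply 12% annual interest)): balance=$1277.24 total_interest=$177.24
After 8 (month_end (apply 2% monthly interest)): balance=$1302.78 total_interest=$202.78
After 9 (deposit($50)): balance=$1352.78 total_interest=$202.78
After 10 (deposit($200)): balance=$1552.78 total_interest=$202.78
After 11 (month_end (apply 2% monthly interest)): balance=$1583.83 total_interest=$233.83
After 12 (month_end (apply 2% monthly interest)): balance=$1615.50 total_interest=$265.50

Answer: 265.50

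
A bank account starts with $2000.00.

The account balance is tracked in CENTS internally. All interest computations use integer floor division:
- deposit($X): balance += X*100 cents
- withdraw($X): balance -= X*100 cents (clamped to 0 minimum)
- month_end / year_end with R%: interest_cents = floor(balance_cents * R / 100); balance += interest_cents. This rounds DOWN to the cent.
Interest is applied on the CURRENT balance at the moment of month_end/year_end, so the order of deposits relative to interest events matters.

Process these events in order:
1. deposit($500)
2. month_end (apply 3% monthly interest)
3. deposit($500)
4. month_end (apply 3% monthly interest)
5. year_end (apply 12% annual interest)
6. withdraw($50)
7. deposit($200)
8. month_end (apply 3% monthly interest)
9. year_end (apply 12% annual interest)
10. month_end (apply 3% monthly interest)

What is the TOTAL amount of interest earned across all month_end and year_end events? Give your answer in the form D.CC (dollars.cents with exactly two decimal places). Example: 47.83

Answer: 1243.16

Derivation:
After 1 (deposit($500)): balance=$2500.00 total_interest=$0.00
After 2 (month_end (apply 3% monthly interest)): balance=$2575.00 total_interest=$75.00
After 3 (deposit($500)): balance=$3075.00 total_interest=$75.00
After 4 (month_end (apply 3% monthly interest)): balance=$3167.25 total_interest=$167.25
After 5 (year_end (apply 12% annual interest)): balance=$3547.32 total_interest=$547.32
After 6 (withdraw($50)): balance=$3497.32 total_interest=$547.32
After 7 (deposit($200)): balance=$3697.32 total_interest=$547.32
After 8 (month_end (apply 3% monthly interest)): balance=$3808.23 total_interest=$658.23
After 9 (year_end (apply 12% annual interest)): balance=$4265.21 total_interest=$1115.21
After 10 (month_end (apply 3% monthly interest)): balance=$4393.16 total_interest=$1243.16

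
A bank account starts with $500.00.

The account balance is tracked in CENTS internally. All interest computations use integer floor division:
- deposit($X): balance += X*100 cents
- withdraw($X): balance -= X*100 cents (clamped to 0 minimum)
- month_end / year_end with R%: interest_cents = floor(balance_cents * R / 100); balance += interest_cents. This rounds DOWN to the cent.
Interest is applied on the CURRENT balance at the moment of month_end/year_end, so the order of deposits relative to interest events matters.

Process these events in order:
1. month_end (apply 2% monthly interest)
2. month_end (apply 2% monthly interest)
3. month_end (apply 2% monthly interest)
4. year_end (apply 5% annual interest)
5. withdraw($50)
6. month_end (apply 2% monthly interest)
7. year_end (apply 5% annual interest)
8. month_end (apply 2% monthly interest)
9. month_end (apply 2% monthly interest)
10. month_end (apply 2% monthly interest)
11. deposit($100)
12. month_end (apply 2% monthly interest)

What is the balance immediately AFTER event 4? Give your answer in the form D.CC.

After 1 (month_end (apply 2% monthly interest)): balance=$510.00 total_interest=$10.00
After 2 (month_end (apply 2% monthly interest)): balance=$520.20 total_interest=$20.20
After 3 (month_end (apply 2% monthly interest)): balance=$530.60 total_interest=$30.60
After 4 (year_end (apply 5% annual interest)): balance=$557.13 total_interest=$57.13

Answer: 557.13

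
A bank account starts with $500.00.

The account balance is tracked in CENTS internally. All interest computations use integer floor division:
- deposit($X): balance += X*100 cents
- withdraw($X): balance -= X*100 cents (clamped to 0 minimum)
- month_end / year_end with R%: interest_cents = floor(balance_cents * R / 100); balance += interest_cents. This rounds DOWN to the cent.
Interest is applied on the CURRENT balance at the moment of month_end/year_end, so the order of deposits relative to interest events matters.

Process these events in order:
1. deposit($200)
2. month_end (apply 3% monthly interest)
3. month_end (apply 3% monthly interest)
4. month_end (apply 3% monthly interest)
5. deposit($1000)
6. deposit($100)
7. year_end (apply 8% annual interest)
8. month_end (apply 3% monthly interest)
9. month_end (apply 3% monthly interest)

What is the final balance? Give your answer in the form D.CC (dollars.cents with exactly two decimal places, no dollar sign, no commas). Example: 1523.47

After 1 (deposit($200)): balance=$700.00 total_interest=$0.00
After 2 (month_end (apply 3% monthly interest)): balance=$721.00 total_interest=$21.00
After 3 (month_end (apply 3% monthly interest)): balance=$742.63 total_interest=$42.63
After 4 (month_end (apply 3% monthly interest)): balance=$764.90 total_interest=$64.90
After 5 (deposit($1000)): balance=$1764.90 total_interest=$64.90
After 6 (deposit($100)): balance=$1864.90 total_interest=$64.90
After 7 (year_end (apply 8% annual interest)): balance=$2014.09 total_interest=$214.09
After 8 (month_end (apply 3% monthly interest)): balance=$2074.51 total_interest=$274.51
After 9 (month_end (apply 3% monthly interest)): balance=$2136.74 total_interest=$336.74

Answer: 2136.74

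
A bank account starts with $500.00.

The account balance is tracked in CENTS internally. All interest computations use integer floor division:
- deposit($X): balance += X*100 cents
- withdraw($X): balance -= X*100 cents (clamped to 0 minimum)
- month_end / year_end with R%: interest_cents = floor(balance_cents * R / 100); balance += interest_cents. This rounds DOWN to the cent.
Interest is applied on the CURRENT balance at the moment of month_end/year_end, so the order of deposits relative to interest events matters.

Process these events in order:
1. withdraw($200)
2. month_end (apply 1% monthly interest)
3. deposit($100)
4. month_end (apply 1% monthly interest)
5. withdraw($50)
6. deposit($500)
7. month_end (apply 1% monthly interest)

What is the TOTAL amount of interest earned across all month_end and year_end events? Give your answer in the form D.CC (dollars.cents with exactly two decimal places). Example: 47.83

After 1 (withdraw($200)): balance=$300.00 total_interest=$0.00
After 2 (month_end (apply 1% monthly interest)): balance=$303.00 total_interest=$3.00
After 3 (deposit($100)): balance=$403.00 total_interest=$3.00
After 4 (month_end (apply 1% monthly interest)): balance=$407.03 total_interest=$7.03
After 5 (withdraw($50)): balance=$357.03 total_interest=$7.03
After 6 (deposit($500)): balance=$857.03 total_interest=$7.03
After 7 (month_end (apply 1% monthly interest)): balance=$865.60 total_interest=$15.60

Answer: 15.60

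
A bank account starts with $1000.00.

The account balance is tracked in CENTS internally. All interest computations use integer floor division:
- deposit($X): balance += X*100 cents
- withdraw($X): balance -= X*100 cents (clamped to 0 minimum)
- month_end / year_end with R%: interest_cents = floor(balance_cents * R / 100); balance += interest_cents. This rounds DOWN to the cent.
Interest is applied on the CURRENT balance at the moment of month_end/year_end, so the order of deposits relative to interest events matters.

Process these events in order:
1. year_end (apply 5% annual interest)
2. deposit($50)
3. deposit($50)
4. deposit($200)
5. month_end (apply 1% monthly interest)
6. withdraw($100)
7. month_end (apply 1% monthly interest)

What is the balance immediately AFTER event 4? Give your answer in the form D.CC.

Answer: 1350.00

Derivation:
After 1 (year_end (apply 5% annual interest)): balance=$1050.00 total_interest=$50.00
After 2 (deposit($50)): balance=$1100.00 total_interest=$50.00
After 3 (deposit($50)): balance=$1150.00 total_interest=$50.00
After 4 (deposit($200)): balance=$1350.00 total_interest=$50.00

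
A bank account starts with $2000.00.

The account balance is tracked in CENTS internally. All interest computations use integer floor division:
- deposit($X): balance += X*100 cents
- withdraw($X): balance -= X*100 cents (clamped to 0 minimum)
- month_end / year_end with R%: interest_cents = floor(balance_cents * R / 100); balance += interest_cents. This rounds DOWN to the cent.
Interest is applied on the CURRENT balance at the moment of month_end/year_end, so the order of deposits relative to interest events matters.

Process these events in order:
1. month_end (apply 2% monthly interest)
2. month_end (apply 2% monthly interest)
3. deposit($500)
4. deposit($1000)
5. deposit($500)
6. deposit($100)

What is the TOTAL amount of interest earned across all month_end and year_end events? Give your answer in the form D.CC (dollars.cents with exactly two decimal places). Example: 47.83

Answer: 80.80

Derivation:
After 1 (month_end (apply 2% monthly interest)): balance=$2040.00 total_interest=$40.00
After 2 (month_end (apply 2% monthly interest)): balance=$2080.80 total_interest=$80.80
After 3 (deposit($500)): balance=$2580.80 total_interest=$80.80
After 4 (deposit($1000)): balance=$3580.80 total_interest=$80.80
After 5 (deposit($500)): balance=$4080.80 total_interest=$80.80
After 6 (deposit($100)): balance=$4180.80 total_interest=$80.80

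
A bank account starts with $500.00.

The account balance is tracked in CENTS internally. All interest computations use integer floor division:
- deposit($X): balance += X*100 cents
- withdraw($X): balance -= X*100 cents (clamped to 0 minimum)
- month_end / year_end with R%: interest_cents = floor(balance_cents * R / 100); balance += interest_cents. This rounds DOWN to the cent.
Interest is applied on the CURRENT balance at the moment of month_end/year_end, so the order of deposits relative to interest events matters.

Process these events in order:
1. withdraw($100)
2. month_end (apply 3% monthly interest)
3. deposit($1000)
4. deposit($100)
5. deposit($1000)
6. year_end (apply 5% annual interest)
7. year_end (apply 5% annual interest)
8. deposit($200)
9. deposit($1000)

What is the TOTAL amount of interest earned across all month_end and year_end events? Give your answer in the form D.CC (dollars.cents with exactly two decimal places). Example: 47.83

Answer: 269.48

Derivation:
After 1 (withdraw($100)): balance=$400.00 total_interest=$0.00
After 2 (month_end (apply 3% monthly interest)): balance=$412.00 total_interest=$12.00
After 3 (deposit($1000)): balance=$1412.00 total_interest=$12.00
After 4 (deposit($100)): balance=$1512.00 total_interest=$12.00
After 5 (deposit($1000)): balance=$2512.00 total_interest=$12.00
After 6 (year_end (apply 5% annual interest)): balance=$2637.60 total_interest=$137.60
After 7 (year_end (apply 5% annual interest)): balance=$2769.48 total_interest=$269.48
After 8 (deposit($200)): balance=$2969.48 total_interest=$269.48
After 9 (deposit($1000)): balance=$3969.48 total_interest=$269.48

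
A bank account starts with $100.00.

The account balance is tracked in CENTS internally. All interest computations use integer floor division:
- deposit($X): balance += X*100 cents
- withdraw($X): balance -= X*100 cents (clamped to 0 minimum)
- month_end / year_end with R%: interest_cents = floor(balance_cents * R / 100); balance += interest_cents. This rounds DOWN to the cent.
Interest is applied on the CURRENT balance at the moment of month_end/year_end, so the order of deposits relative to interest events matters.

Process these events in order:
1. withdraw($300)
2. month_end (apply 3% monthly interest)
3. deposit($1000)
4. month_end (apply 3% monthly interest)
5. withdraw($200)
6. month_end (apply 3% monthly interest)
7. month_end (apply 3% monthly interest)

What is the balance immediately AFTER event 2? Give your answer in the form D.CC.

Answer: 0.00

Derivation:
After 1 (withdraw($300)): balance=$0.00 total_interest=$0.00
After 2 (month_end (apply 3% monthly interest)): balance=$0.00 total_interest=$0.00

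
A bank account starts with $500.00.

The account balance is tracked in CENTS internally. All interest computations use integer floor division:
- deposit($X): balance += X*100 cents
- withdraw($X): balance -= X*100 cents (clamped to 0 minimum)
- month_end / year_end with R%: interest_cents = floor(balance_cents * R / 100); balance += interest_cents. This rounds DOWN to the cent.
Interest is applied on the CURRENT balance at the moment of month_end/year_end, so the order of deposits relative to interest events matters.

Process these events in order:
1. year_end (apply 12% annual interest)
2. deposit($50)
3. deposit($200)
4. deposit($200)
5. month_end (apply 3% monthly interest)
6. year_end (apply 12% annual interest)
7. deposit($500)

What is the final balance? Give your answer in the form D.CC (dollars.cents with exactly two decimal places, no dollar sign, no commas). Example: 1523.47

After 1 (year_end (apply 12% annual interest)): balance=$560.00 total_interest=$60.00
After 2 (deposit($50)): balance=$610.00 total_interest=$60.00
After 3 (deposit($200)): balance=$810.00 total_interest=$60.00
After 4 (deposit($200)): balance=$1010.00 total_interest=$60.00
After 5 (month_end (apply 3% monthly interest)): balance=$1040.30 total_interest=$90.30
After 6 (year_end (apply 12% annual interest)): balance=$1165.13 total_interest=$215.13
After 7 (deposit($500)): balance=$1665.13 total_interest=$215.13

Answer: 1665.13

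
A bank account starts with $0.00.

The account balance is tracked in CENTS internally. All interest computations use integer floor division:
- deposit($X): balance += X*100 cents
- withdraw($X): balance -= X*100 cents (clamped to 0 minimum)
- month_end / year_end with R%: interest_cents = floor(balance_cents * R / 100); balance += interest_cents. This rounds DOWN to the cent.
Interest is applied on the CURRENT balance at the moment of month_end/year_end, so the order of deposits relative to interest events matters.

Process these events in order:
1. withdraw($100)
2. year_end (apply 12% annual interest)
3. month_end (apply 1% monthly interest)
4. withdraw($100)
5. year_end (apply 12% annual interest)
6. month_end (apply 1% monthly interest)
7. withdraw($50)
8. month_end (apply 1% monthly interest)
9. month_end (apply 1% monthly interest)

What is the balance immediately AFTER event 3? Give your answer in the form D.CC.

After 1 (withdraw($100)): balance=$0.00 total_interest=$0.00
After 2 (year_end (apply 12% annual interest)): balance=$0.00 total_interest=$0.00
After 3 (month_end (apply 1% monthly interest)): balance=$0.00 total_interest=$0.00

Answer: 0.00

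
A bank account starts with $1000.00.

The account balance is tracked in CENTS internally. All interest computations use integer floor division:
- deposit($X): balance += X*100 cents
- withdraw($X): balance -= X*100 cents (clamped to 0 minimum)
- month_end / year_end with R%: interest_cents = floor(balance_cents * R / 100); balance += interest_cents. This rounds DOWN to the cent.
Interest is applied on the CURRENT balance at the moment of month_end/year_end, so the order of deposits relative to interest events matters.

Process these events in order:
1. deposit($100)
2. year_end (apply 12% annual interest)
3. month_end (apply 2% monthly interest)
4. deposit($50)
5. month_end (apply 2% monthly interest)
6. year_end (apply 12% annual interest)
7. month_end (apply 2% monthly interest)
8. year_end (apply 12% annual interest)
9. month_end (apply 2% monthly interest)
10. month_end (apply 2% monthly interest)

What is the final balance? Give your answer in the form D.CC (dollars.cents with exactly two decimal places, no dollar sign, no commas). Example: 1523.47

After 1 (deposit($100)): balance=$1100.00 total_interest=$0.00
After 2 (year_end (apply 12% annual interest)): balance=$1232.00 total_interest=$132.00
After 3 (month_end (apply 2% monthly interest)): balance=$1256.64 total_interest=$156.64
After 4 (deposit($50)): balance=$1306.64 total_interest=$156.64
After 5 (month_end (apply 2% monthly interest)): balance=$1332.77 total_interest=$182.77
After 6 (year_end (apply 12% annual interest)): balance=$1492.70 total_interest=$342.70
After 7 (month_end (apply 2% monthly interest)): balance=$1522.55 total_interest=$372.55
After 8 (year_end (apply 12% annual interest)): balance=$1705.25 total_interest=$555.25
After 9 (month_end (apply 2% monthly interest)): balance=$1739.35 total_interest=$589.35
After 10 (month_end (apply 2% monthly interest)): balance=$1774.13 total_interest=$624.13

Answer: 1774.13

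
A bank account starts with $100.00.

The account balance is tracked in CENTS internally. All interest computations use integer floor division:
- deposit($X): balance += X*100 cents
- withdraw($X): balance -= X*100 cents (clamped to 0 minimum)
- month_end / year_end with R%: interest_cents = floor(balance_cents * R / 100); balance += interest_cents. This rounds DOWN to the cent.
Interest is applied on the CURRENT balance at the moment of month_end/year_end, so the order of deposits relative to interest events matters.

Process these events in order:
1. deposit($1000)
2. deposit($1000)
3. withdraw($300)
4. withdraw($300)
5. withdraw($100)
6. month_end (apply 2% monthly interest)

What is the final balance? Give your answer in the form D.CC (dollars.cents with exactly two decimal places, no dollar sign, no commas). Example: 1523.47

Answer: 1428.00

Derivation:
After 1 (deposit($1000)): balance=$1100.00 total_interest=$0.00
After 2 (deposit($1000)): balance=$2100.00 total_interest=$0.00
After 3 (withdraw($300)): balance=$1800.00 total_interest=$0.00
After 4 (withdraw($300)): balance=$1500.00 total_interest=$0.00
After 5 (withdraw($100)): balance=$1400.00 total_interest=$0.00
After 6 (month_end (apply 2% monthly interest)): balance=$1428.00 total_interest=$28.00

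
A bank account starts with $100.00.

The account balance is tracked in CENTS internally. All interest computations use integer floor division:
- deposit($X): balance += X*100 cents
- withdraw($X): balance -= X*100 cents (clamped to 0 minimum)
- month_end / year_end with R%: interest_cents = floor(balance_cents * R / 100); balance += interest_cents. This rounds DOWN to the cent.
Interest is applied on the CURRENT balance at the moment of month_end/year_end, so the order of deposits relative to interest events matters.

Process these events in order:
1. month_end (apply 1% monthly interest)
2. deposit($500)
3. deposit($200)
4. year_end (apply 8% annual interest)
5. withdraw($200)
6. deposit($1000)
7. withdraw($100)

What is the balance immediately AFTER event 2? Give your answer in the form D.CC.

After 1 (month_end (apply 1% monthly interest)): balance=$101.00 total_interest=$1.00
After 2 (deposit($500)): balance=$601.00 total_interest=$1.00

Answer: 601.00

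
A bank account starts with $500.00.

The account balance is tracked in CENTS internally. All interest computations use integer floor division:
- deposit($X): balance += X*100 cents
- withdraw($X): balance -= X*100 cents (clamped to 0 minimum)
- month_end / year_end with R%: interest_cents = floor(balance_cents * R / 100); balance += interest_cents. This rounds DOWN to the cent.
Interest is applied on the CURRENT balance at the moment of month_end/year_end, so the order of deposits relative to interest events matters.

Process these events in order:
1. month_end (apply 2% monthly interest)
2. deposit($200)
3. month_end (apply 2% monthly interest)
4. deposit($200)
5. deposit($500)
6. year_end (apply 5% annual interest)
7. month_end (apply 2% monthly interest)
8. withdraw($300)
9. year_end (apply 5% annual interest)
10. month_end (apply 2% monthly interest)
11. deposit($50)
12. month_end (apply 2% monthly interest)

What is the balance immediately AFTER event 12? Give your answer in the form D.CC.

Answer: 1389.54

Derivation:
After 1 (month_end (apply 2% monthly interest)): balance=$510.00 total_interest=$10.00
After 2 (deposit($200)): balance=$710.00 total_interest=$10.00
After 3 (month_end (apply 2% monthly interest)): balance=$724.20 total_interest=$24.20
After 4 (deposit($200)): balance=$924.20 total_interest=$24.20
After 5 (deposit($500)): balance=$1424.20 total_interest=$24.20
After 6 (year_end (apply 5% annual interest)): balance=$1495.41 total_interest=$95.41
After 7 (month_end (apply 2% monthly interest)): balance=$1525.31 total_interest=$125.31
After 8 (withdraw($300)): balance=$1225.31 total_interest=$125.31
After 9 (year_end (apply 5% annual interest)): balance=$1286.57 total_interest=$186.57
After 10 (month_end (apply 2% monthly interest)): balance=$1312.30 total_interest=$212.30
After 11 (deposit($50)): balance=$1362.30 total_interest=$212.30
After 12 (month_end (apply 2% monthly interest)): balance=$1389.54 total_interest=$239.54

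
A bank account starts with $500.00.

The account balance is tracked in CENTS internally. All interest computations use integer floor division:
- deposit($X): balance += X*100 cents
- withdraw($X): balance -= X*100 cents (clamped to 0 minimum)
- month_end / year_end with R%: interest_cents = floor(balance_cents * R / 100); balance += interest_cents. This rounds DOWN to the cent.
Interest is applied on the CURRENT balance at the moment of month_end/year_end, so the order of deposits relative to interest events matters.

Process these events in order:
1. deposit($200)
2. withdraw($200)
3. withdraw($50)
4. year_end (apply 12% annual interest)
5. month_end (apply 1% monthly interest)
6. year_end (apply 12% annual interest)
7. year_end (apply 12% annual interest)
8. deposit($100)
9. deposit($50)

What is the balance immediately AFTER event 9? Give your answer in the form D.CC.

After 1 (deposit($200)): balance=$700.00 total_interest=$0.00
After 2 (withdraw($200)): balance=$500.00 total_interest=$0.00
After 3 (withdraw($50)): balance=$450.00 total_interest=$0.00
After 4 (year_end (apply 12% annual interest)): balance=$504.00 total_interest=$54.00
After 5 (month_end (apply 1% monthly interest)): balance=$509.04 total_interest=$59.04
After 6 (year_end (apply 12% annual interest)): balance=$570.12 total_interest=$120.12
After 7 (year_end (apply 12% annual interest)): balance=$638.53 total_interest=$188.53
After 8 (deposit($100)): balance=$738.53 total_interest=$188.53
After 9 (deposit($50)): balance=$788.53 total_interest=$188.53

Answer: 788.53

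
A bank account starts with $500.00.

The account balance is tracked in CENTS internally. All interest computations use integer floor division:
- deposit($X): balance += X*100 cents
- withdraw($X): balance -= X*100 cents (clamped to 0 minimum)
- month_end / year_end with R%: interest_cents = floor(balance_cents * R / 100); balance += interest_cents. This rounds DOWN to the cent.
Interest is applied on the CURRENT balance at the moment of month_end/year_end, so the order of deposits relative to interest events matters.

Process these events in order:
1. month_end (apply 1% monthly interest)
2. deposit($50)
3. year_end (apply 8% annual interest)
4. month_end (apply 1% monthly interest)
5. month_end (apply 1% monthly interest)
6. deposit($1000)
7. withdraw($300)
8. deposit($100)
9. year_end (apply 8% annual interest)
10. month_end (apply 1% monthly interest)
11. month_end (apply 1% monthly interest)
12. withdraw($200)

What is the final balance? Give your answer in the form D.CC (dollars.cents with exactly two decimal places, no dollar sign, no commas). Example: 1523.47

After 1 (month_end (apply 1% monthly interest)): balance=$505.00 total_interest=$5.00
After 2 (deposit($50)): balance=$555.00 total_interest=$5.00
After 3 (year_end (apply 8% annual interest)): balance=$599.40 total_interest=$49.40
After 4 (month_end (apply 1% monthly interest)): balance=$605.39 total_interest=$55.39
After 5 (month_end (apply 1% monthly interest)): balance=$611.44 total_interest=$61.44
After 6 (deposit($1000)): balance=$1611.44 total_interest=$61.44
After 7 (withdraw($300)): balance=$1311.44 total_interest=$61.44
After 8 (deposit($100)): balance=$1411.44 total_interest=$61.44
After 9 (year_end (apply 8% annual interest)): balance=$1524.35 total_interest=$174.35
After 10 (month_end (apply 1% monthly interest)): balance=$1539.59 total_interest=$189.59
After 11 (month_end (apply 1% monthly interest)): balance=$1554.98 total_interest=$204.98
After 12 (withdraw($200)): balance=$1354.98 total_interest=$204.98

Answer: 1354.98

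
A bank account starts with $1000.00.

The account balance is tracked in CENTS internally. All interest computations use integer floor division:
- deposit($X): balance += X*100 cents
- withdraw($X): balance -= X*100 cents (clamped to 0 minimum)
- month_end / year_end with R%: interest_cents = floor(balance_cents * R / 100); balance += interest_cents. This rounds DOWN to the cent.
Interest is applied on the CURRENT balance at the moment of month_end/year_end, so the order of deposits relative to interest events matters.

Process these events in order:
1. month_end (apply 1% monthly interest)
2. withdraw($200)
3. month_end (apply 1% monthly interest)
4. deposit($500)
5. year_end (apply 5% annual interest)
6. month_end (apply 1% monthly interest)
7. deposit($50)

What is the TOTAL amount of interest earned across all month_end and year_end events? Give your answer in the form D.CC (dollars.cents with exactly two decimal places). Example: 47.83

Answer: 97.84

Derivation:
After 1 (month_end (apply 1% monthly interest)): balance=$1010.00 total_interest=$10.00
After 2 (withdraw($200)): balance=$810.00 total_interest=$10.00
After 3 (month_end (apply 1% monthly interest)): balance=$818.10 total_interest=$18.10
After 4 (deposit($500)): balance=$1318.10 total_interest=$18.10
After 5 (year_end (apply 5% annual interest)): balance=$1384.00 total_interest=$84.00
After 6 (month_end (apply 1% monthly interest)): balance=$1397.84 total_interest=$97.84
After 7 (deposit($50)): balance=$1447.84 total_interest=$97.84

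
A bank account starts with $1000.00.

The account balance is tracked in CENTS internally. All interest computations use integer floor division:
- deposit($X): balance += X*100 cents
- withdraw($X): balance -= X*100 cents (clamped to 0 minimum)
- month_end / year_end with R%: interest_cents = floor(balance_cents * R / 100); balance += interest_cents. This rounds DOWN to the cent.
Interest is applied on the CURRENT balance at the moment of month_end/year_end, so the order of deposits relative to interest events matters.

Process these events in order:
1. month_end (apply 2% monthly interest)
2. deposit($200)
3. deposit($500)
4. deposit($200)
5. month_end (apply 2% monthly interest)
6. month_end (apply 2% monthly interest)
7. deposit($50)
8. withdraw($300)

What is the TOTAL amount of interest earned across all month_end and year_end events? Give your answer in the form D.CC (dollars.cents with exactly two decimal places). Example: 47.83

Answer: 97.56

Derivation:
After 1 (month_end (apply 2% monthly interest)): balance=$1020.00 total_interest=$20.00
After 2 (deposit($200)): balance=$1220.00 total_interest=$20.00
After 3 (deposit($500)): balance=$1720.00 total_interest=$20.00
After 4 (deposit($200)): balance=$1920.00 total_interest=$20.00
After 5 (month_end (apply 2% monthly interest)): balance=$1958.40 total_interest=$58.40
After 6 (month_end (apply 2% monthly interest)): balance=$1997.56 total_interest=$97.56
After 7 (deposit($50)): balance=$2047.56 total_interest=$97.56
After 8 (withdraw($300)): balance=$1747.56 total_interest=$97.56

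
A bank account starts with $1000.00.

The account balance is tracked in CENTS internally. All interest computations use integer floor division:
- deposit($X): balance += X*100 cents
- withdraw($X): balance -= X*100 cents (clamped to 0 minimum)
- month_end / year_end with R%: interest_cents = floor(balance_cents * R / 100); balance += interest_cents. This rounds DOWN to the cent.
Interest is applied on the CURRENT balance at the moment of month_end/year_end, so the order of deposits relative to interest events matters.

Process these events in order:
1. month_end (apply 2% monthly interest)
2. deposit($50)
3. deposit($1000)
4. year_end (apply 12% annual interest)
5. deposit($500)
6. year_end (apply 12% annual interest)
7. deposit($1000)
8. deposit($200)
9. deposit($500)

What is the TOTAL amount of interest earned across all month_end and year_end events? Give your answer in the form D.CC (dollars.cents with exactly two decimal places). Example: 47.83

Answer: 606.60

Derivation:
After 1 (month_end (apply 2% monthly interest)): balance=$1020.00 total_interest=$20.00
After 2 (deposit($50)): balance=$1070.00 total_interest=$20.00
After 3 (deposit($1000)): balance=$2070.00 total_interest=$20.00
After 4 (year_end (apply 12% annual interest)): balance=$2318.40 total_interest=$268.40
After 5 (deposit($500)): balance=$2818.40 total_interest=$268.40
After 6 (year_end (apply 12% annual interest)): balance=$3156.60 total_interest=$606.60
After 7 (deposit($1000)): balance=$4156.60 total_interest=$606.60
After 8 (deposit($200)): balance=$4356.60 total_interest=$606.60
After 9 (deposit($500)): balance=$4856.60 total_interest=$606.60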